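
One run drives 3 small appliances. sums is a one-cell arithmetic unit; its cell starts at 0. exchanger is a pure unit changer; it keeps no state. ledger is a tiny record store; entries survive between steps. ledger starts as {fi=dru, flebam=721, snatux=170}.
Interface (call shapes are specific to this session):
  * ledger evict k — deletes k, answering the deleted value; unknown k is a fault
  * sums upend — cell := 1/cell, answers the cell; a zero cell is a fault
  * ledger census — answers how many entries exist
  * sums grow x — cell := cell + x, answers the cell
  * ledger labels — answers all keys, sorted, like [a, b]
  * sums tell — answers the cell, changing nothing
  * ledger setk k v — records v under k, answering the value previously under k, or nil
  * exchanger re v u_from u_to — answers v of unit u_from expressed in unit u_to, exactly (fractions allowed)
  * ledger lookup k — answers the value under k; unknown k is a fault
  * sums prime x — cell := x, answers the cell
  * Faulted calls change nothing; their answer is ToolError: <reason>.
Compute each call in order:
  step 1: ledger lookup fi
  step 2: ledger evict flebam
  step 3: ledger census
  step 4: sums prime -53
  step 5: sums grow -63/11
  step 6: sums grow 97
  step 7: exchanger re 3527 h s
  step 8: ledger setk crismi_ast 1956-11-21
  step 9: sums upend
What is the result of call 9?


Answer: 11/421

Derivation:
>> ledger lookup(k=fi)
<< dru
>> ledger evict(k=flebam)
<< 721
>> ledger census()
<< 2
>> sums prime(x=-53)
<< -53
>> sums grow(x=-63/11)
<< -646/11
>> sums grow(x=97)
<< 421/11
>> exchanger re(v=3527, u_from=h, u_to=s)
<< 12697200
>> ledger setk(k=crismi_ast, v=1956-11-21)
<< nil
>> sums upend()
<< 11/421


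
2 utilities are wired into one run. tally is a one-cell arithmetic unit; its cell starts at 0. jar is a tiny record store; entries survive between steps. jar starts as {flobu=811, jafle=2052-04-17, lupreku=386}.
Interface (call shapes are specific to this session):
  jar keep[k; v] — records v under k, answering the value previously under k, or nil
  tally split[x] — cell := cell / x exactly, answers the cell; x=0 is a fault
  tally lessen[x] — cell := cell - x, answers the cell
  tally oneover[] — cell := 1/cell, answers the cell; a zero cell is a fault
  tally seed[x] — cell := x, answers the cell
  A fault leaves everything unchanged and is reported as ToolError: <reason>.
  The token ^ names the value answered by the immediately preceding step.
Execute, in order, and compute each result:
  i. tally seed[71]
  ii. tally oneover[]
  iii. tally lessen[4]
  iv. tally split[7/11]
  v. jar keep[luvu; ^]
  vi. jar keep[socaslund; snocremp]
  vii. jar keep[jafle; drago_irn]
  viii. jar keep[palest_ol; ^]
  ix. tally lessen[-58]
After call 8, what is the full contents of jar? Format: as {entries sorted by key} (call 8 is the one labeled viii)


Answer: {flobu=811, jafle=drago_irn, lupreku=386, luvu=-3113/497, palest_ol=2052-04-17, socaslund=snocremp}

Derivation:
I call tally seed passing x: 71, giving 71.
Calling tally oneover, giving 1/71.
Using tally lessen passing x: 4, and see -283/71.
I invoke tally split passing x: 7/11, → -3113/497.
Then jar keep passing k: luvu, v: ^: nil.
Using jar keep passing k: socaslund, v: snocremp, and get nil.
Next I call jar keep passing k: jafle, v: drago_irn, and get 2052-04-17.
I call jar keep passing k: palest_ol, v: ^, giving nil.
I call tally lessen passing x: -58, and get 25713/497.


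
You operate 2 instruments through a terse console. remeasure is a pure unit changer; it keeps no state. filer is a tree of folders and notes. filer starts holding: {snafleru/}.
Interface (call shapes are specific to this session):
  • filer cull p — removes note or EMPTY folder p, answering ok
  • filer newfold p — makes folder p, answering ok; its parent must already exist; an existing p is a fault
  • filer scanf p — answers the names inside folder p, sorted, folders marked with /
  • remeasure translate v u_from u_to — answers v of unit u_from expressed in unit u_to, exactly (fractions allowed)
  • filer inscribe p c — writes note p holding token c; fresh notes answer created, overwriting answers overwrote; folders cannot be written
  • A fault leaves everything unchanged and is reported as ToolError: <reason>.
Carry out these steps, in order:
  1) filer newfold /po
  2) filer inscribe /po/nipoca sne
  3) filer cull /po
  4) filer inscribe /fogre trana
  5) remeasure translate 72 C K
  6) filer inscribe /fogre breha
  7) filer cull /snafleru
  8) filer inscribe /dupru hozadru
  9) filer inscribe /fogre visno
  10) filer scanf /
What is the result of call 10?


// 1. filer newfold(p=/po) : ok
// 2. filer inscribe(p=/po/nipoca, c=sne) : created
// 3. filer cull(p=/po) : ToolError: not empty
// 4. filer inscribe(p=/fogre, c=trana) : created
// 5. remeasure translate(v=72, u_from=C, u_to=K) : 6903/20
// 6. filer inscribe(p=/fogre, c=breha) : overwrote
// 7. filer cull(p=/snafleru) : ok
// 8. filer inscribe(p=/dupru, c=hozadru) : created
// 9. filer inscribe(p=/fogre, c=visno) : overwrote
// 10. filer scanf(p=/) : [dupru, fogre, po/]

Answer: [dupru, fogre, po/]


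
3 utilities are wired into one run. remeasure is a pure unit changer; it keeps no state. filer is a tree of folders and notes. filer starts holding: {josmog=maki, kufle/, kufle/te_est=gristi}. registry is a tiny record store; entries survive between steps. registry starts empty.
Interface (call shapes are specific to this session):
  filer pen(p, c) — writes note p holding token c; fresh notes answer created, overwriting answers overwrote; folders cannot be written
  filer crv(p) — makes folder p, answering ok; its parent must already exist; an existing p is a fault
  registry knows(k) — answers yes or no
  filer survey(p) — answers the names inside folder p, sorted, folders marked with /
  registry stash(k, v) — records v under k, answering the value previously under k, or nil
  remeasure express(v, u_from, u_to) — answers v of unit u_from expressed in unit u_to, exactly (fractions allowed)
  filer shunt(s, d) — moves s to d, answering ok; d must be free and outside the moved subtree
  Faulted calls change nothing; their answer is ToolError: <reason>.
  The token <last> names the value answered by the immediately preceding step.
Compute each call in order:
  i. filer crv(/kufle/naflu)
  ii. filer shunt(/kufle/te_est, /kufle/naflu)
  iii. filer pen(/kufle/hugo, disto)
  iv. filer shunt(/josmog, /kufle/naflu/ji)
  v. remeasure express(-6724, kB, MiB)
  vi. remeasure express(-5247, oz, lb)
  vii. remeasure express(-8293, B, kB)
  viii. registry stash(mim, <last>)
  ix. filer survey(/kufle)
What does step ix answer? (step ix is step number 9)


Answer: [hugo, naflu/, te_est]

Derivation:
> filer crv p→/kufle/naflu
:: ok
> filer shunt s→/kufle/te_est d→/kufle/naflu
:: ToolError: exists
> filer pen p→/kufle/hugo c→disto
:: created
> filer shunt s→/josmog d→/kufle/naflu/ji
:: ok
> remeasure express v→-6724 u_from→kB u_to→MiB
:: -210125/32768
> remeasure express v→-5247 u_from→oz u_to→lb
:: -5247/16
> remeasure express v→-8293 u_from→B u_to→kB
:: -8293/1000
> registry stash k→mim v→<last>
:: nil
> filer survey p→/kufle
:: [hugo, naflu/, te_est]


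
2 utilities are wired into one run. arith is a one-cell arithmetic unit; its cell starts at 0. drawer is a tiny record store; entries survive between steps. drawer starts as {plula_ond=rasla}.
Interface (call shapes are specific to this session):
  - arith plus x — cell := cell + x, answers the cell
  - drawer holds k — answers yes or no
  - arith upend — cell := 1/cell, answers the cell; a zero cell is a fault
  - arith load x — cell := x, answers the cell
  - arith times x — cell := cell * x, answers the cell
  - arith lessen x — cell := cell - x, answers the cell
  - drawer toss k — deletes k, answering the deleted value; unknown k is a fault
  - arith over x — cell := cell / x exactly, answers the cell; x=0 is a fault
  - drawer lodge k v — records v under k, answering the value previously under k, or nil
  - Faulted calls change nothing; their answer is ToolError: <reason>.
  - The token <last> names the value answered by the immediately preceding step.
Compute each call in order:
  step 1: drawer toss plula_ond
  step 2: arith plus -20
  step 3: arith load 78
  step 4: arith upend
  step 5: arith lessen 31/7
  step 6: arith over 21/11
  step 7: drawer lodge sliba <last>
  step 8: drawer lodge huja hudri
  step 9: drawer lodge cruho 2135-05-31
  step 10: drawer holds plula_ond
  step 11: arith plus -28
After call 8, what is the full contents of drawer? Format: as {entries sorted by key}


Answer: {huja=hudri, sliba=-26521/11466}

Derivation:
CALL drawer toss[k→plula_ond]
RET  rasla
CALL arith plus[x→-20]
RET  -20
CALL arith load[x→78]
RET  78
CALL arith upend[]
RET  1/78
CALL arith lessen[x→31/7]
RET  -2411/546
CALL arith over[x→21/11]
RET  -26521/11466
CALL drawer lodge[k→sliba; v→<last>]
RET  nil
CALL drawer lodge[k→huja; v→hudri]
RET  nil
CALL drawer lodge[k→cruho; v→2135-05-31]
RET  nil
CALL drawer holds[k→plula_ond]
RET  no
CALL arith plus[x→-28]
RET  -347569/11466


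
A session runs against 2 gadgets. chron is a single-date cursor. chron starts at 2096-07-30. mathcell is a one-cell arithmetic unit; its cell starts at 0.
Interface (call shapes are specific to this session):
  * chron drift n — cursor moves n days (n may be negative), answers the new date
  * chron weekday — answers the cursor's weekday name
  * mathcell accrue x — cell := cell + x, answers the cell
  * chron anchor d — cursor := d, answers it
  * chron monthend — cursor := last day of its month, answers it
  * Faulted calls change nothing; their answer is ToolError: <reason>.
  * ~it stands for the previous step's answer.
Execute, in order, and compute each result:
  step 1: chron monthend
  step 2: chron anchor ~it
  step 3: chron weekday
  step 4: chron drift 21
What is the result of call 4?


Answer: 2096-08-21

Derivation:
Step: chron monthend[]
Result: 2096-07-31
Step: chron anchor[d='~it']
Result: 2096-07-31
Step: chron weekday[]
Result: Tuesday
Step: chron drift[n='21']
Result: 2096-08-21


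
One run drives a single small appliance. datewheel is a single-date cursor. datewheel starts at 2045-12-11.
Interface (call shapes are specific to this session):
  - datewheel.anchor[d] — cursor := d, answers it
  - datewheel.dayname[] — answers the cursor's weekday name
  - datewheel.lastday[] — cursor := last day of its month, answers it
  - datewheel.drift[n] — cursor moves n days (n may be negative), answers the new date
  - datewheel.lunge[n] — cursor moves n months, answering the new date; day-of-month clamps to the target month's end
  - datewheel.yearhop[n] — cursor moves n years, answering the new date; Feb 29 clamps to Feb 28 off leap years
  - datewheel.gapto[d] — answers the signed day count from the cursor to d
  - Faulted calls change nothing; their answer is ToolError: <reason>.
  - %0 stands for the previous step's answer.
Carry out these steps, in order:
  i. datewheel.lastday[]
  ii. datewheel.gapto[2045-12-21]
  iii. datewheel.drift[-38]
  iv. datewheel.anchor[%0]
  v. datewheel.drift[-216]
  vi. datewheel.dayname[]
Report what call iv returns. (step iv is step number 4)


Answer: 2045-11-23

Derivation:
Now I run datewheel.lastday: 2045-12-31.
Invoking datewheel.gapto(d→2045-12-21): -10.
Calling datewheel.drift(n→-38), yielding 2045-11-23.
Calling datewheel.anchor(d→%0), and see 2045-11-23.
I run datewheel.drift(n→-216): 2045-04-21.
Using datewheel.dayname, yielding Friday.


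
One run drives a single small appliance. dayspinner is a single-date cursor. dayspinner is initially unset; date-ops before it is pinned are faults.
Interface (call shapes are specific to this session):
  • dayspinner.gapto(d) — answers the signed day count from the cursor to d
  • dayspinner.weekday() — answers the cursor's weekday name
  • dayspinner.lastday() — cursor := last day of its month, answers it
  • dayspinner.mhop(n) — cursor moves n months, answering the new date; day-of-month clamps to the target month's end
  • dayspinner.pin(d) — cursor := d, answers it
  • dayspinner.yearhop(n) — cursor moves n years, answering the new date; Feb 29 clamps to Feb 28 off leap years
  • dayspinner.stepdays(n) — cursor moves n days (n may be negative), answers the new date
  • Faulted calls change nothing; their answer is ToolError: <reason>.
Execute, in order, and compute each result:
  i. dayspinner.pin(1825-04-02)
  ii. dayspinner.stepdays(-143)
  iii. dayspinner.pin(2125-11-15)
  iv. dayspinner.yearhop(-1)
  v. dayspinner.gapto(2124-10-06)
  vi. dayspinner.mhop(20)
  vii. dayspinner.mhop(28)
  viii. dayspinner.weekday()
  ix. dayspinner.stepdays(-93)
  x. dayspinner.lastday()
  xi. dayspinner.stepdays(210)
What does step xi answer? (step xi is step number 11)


Answer: 2129-03-29

Derivation:
→ dayspinner.pin(d=1825-04-02)
← 1825-04-02
→ dayspinner.stepdays(n=-143)
← 1824-11-10
→ dayspinner.pin(d=2125-11-15)
← 2125-11-15
→ dayspinner.yearhop(n=-1)
← 2124-11-15
→ dayspinner.gapto(d=2124-10-06)
← -40
→ dayspinner.mhop(n=20)
← 2126-07-15
→ dayspinner.mhop(n=28)
← 2128-11-15
→ dayspinner.weekday()
← Monday
→ dayspinner.stepdays(n=-93)
← 2128-08-14
→ dayspinner.lastday()
← 2128-08-31
→ dayspinner.stepdays(n=210)
← 2129-03-29


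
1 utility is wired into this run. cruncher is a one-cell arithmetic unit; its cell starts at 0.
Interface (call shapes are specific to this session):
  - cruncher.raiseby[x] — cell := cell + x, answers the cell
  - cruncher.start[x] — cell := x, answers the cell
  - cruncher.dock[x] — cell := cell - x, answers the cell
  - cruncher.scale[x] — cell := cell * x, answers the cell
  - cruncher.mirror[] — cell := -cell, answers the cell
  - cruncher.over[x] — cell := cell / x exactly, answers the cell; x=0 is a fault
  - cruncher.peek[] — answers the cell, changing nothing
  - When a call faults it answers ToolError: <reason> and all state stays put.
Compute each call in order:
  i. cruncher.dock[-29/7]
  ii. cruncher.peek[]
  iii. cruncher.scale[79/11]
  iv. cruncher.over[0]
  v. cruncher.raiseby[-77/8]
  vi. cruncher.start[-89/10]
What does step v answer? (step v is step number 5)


Answer: 12399/616

Derivation:
>>> dock x='-29/7'
[out] 29/7
>>> peek
[out] 29/7
>>> scale x='79/11'
[out] 2291/77
>>> over x='0'
[out] ToolError: division by zero
>>> raiseby x='-77/8'
[out] 12399/616
>>> start x='-89/10'
[out] -89/10


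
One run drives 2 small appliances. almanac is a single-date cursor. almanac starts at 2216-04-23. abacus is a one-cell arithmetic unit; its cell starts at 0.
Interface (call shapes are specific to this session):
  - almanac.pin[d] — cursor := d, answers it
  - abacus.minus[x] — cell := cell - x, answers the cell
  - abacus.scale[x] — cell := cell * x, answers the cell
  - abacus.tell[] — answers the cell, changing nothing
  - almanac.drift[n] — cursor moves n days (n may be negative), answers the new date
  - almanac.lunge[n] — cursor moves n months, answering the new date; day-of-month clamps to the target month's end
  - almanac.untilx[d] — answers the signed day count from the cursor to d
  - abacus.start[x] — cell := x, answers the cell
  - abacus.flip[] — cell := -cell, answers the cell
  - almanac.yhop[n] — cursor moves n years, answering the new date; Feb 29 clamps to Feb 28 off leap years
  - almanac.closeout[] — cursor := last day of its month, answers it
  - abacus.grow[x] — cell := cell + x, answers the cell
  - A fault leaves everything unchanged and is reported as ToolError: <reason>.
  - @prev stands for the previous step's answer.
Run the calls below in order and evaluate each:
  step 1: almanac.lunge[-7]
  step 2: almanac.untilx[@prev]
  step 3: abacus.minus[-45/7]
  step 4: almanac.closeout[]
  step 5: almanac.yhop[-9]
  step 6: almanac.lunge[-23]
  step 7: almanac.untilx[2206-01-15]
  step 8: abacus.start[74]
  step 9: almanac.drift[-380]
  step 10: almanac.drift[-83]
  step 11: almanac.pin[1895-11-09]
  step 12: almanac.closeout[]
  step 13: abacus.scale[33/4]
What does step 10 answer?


Answer: 2203-07-25

Derivation:
==> lunge(n=-7)
<== 2215-09-23
==> untilx(d=@prev)
<== 0
==> minus(x=-45/7)
<== 45/7
==> closeout()
<== 2215-09-30
==> yhop(n=-9)
<== 2206-09-30
==> lunge(n=-23)
<== 2204-10-30
==> untilx(d=2206-01-15)
<== 442
==> start(x=74)
<== 74
==> drift(n=-380)
<== 2203-10-16
==> drift(n=-83)
<== 2203-07-25
==> pin(d=1895-11-09)
<== 1895-11-09
==> closeout()
<== 1895-11-30
==> scale(x=33/4)
<== 1221/2


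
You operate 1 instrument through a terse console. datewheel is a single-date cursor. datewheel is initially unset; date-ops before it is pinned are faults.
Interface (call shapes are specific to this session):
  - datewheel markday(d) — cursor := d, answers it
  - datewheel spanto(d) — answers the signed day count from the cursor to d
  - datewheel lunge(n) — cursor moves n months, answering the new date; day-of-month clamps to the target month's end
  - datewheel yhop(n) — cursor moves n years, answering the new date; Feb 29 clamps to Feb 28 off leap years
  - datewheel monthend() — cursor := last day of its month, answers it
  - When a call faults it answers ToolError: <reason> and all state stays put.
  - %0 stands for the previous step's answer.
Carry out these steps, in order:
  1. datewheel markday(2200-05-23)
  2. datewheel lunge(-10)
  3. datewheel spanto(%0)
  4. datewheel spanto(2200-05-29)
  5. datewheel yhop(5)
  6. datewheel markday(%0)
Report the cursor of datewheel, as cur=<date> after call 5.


Do: datewheel markday[2200-05-23]
See: 2200-05-23
Do: datewheel lunge[-10]
See: 2199-07-23
Do: datewheel spanto[%0]
See: 0
Do: datewheel spanto[2200-05-29]
See: 310
Do: datewheel yhop[5]
See: 2204-07-23
Do: datewheel markday[%0]
See: 2204-07-23

Answer: cur=2204-07-23


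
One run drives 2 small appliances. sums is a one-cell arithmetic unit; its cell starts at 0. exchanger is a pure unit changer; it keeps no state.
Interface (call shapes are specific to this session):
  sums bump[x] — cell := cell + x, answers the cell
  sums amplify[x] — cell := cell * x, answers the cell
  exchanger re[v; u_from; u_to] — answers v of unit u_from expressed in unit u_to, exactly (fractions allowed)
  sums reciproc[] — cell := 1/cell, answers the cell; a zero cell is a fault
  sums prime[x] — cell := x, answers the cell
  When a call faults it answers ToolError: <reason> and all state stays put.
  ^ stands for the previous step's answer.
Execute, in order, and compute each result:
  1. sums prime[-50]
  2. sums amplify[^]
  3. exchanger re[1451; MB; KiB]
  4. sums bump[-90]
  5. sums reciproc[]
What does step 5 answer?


Answer: 1/2410

Derivation:
% 1. sums prime(x→-50) ~> -50
% 2. sums amplify(x→^) ~> 2500
% 3. exchanger re(v→1451, u_from→MB, u_to→KiB) ~> 22671875/16
% 4. sums bump(x→-90) ~> 2410
% 5. sums reciproc() ~> 1/2410


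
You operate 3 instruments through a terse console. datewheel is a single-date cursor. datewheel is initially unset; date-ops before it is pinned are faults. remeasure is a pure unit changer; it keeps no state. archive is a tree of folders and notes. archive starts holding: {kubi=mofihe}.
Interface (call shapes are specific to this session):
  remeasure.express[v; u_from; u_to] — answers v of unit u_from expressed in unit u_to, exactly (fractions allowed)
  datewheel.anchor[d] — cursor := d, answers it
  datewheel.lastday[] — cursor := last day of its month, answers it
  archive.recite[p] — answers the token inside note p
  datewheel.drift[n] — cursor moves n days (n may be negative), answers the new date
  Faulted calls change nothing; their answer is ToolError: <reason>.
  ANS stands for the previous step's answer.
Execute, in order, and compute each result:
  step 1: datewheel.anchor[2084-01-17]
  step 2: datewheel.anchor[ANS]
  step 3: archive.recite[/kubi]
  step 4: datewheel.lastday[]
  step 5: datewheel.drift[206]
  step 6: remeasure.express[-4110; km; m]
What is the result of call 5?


Answer: 2084-08-24

Derivation:
I use datewheel.anchor with 2084-01-17, and get 2084-01-17.
Calling datewheel.anchor with ANS, which returns 2084-01-17.
Calling archive.recite with /kubi: mofihe.
I run datewheel.lastday, and observe 2084-01-31.
Using datewheel.drift with 206, and observe 2084-08-24.
I run remeasure.express with -4110, km, m, and get -4110000.


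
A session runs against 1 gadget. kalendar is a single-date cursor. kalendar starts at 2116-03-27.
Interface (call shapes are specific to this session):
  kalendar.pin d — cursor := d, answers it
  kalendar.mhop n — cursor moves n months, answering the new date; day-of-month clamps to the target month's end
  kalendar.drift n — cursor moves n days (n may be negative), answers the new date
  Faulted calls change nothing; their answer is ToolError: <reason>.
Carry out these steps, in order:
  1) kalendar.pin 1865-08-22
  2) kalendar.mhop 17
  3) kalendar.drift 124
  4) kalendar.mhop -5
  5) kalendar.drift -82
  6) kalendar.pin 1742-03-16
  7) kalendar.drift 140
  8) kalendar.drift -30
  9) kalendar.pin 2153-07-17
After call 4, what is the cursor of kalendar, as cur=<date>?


Answer: cur=1866-12-26

Derivation:
Next I call pin passing 1865-08-22, and see 1865-08-22.
Next I call mhop passing 17, giving 1867-01-22.
Now I run drift passing 124, yielding 1867-05-26.
Invoking mhop passing -5, and see 1866-12-26.
I invoke drift passing -82, and observe 1866-10-05.
I call pin passing 1742-03-16, giving 1742-03-16.
I call drift passing 140, yielding 1742-08-03.
Next I call drift passing -30, and see 1742-07-04.
Invoking pin passing 2153-07-17, → 2153-07-17.


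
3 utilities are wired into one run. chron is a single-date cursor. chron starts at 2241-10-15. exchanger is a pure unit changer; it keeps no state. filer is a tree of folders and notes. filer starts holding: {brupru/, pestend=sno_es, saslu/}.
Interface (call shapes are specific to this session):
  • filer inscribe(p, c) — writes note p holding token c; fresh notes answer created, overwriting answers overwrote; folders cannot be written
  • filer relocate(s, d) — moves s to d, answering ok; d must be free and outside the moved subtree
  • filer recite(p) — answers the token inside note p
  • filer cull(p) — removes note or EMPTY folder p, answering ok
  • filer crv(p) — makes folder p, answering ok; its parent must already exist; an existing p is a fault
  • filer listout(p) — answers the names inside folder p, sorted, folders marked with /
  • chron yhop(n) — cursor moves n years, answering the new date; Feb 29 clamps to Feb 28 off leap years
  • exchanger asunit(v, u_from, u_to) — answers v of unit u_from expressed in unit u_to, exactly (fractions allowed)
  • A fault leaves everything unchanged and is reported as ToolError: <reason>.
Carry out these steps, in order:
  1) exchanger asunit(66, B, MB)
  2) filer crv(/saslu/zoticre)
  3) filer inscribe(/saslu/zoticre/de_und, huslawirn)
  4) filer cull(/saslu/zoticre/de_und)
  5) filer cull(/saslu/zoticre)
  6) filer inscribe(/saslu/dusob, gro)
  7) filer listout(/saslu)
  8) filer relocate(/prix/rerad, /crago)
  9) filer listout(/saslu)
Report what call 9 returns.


Answer: [dusob]

Derivation:
>>> exchanger asunit v→66 u_from→B u_to→MB
:: 33/500000
>>> filer crv p→/saslu/zoticre
:: ok
>>> filer inscribe p→/saslu/zoticre/de_und c→huslawirn
:: created
>>> filer cull p→/saslu/zoticre/de_und
:: ok
>>> filer cull p→/saslu/zoticre
:: ok
>>> filer inscribe p→/saslu/dusob c→gro
:: created
>>> filer listout p→/saslu
:: [dusob]
>>> filer relocate s→/prix/rerad d→/crago
:: ToolError: not found
>>> filer listout p→/saslu
:: [dusob]


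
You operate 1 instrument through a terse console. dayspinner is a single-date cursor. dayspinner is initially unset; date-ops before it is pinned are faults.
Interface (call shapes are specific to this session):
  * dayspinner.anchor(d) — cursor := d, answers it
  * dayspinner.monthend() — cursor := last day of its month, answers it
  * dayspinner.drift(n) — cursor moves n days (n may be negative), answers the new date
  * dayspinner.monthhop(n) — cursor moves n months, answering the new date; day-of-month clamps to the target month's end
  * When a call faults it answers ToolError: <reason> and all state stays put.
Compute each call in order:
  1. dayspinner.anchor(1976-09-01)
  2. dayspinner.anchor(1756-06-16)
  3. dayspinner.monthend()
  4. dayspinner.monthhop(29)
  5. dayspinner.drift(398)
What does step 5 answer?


Answer: 1760-01-02

Derivation:
# anchor(d: 1976-09-01) : 1976-09-01
# anchor(d: 1756-06-16) : 1756-06-16
# monthend() : 1756-06-30
# monthhop(n: 29) : 1758-11-30
# drift(n: 398) : 1760-01-02


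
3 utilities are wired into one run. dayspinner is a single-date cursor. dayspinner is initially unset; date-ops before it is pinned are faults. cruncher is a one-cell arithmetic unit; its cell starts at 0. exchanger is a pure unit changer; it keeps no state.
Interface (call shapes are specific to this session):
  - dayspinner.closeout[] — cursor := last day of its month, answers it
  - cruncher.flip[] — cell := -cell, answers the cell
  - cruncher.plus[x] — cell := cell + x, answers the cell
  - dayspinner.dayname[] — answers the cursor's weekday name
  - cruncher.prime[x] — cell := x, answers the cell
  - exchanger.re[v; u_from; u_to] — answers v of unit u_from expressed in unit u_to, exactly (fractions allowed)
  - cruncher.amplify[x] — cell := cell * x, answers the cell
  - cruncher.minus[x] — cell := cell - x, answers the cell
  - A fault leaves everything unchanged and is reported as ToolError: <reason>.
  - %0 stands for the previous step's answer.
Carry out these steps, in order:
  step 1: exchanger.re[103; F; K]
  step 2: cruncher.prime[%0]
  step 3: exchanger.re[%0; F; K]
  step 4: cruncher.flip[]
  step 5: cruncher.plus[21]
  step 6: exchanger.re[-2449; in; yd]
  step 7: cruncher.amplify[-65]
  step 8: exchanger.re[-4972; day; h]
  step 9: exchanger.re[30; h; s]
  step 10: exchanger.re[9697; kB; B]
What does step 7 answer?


# 1. re(v: 103, u_from: F, u_to: K) => 56267/180
# 2. prime(x: %0) => 56267/180
# 3. re(v: %0, u_from: F, u_to: K) => 347519/810
# 4. flip() => -56267/180
# 5. plus(x: 21) => -52487/180
# 6. re(v: -2449, u_from: in, u_to: yd) => -2449/36
# 7. amplify(x: -65) => 682331/36
# 8. re(v: -4972, u_from: day, u_to: h) => -119328
# 9. re(v: 30, u_from: h, u_to: s) => 108000
# 10. re(v: 9697, u_from: kB, u_to: B) => 9697000

Answer: 682331/36


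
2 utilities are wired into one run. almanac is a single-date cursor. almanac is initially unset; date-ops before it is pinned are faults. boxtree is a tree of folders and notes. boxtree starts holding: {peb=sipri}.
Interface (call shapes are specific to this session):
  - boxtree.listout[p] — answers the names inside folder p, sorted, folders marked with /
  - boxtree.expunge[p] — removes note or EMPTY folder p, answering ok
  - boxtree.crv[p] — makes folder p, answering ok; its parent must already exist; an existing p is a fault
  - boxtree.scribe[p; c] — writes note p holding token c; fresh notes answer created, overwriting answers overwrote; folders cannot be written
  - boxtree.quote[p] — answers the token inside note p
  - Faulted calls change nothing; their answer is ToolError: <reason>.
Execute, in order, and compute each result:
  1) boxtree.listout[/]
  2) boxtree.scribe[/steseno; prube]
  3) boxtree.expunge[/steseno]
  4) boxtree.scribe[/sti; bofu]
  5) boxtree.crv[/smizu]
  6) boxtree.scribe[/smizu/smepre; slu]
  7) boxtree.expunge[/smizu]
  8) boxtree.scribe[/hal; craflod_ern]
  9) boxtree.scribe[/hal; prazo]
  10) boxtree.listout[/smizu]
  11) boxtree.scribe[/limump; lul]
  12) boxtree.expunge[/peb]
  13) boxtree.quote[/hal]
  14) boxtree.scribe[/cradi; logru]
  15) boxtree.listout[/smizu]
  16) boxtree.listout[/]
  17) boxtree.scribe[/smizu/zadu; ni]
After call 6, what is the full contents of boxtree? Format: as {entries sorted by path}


Answer: {peb=sipri, smizu/, smizu/smepre=slu, sti=bofu}

Derivation:
~$ boxtree.listout p: /
[out] [peb]
~$ boxtree.scribe p: /steseno c: prube
[out] created
~$ boxtree.expunge p: /steseno
[out] ok
~$ boxtree.scribe p: /sti c: bofu
[out] created
~$ boxtree.crv p: /smizu
[out] ok
~$ boxtree.scribe p: /smizu/smepre c: slu
[out] created
~$ boxtree.expunge p: /smizu
[out] ToolError: not empty
~$ boxtree.scribe p: /hal c: craflod_ern
[out] created
~$ boxtree.scribe p: /hal c: prazo
[out] overwrote
~$ boxtree.listout p: /smizu
[out] [smepre]
~$ boxtree.scribe p: /limump c: lul
[out] created
~$ boxtree.expunge p: /peb
[out] ok
~$ boxtree.quote p: /hal
[out] prazo
~$ boxtree.scribe p: /cradi c: logru
[out] created
~$ boxtree.listout p: /smizu
[out] [smepre]
~$ boxtree.listout p: /
[out] [cradi, hal, limump, smizu/, sti]
~$ boxtree.scribe p: /smizu/zadu c: ni
[out] created


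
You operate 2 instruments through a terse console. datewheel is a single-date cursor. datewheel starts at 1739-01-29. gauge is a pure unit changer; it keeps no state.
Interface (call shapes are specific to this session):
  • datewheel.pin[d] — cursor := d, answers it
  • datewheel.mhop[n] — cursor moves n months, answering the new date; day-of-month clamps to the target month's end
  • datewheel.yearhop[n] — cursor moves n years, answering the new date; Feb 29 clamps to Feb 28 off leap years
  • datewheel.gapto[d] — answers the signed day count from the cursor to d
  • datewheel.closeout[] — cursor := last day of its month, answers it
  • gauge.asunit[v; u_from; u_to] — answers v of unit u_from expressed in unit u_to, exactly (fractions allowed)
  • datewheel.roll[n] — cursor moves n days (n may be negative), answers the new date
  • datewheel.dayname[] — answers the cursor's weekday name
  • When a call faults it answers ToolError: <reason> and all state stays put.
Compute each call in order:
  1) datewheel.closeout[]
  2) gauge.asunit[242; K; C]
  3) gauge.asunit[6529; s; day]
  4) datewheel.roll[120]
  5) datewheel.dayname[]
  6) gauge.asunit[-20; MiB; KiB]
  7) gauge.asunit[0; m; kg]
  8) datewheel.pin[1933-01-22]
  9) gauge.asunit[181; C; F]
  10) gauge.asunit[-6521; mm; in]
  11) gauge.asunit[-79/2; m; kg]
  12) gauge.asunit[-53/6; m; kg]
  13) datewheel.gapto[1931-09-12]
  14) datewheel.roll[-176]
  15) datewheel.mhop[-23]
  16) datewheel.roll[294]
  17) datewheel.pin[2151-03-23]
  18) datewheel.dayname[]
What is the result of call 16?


Answer: 1931-06-20

Derivation:
·→ datewheel.closeout()
·← 1739-01-31
·→ gauge.asunit(v: 242, u_from: K, u_to: C)
·← -623/20
·→ gauge.asunit(v: 6529, u_from: s, u_to: day)
·← 6529/86400
·→ datewheel.roll(n: 120)
·← 1739-05-31
·→ datewheel.dayname()
·← Sunday
·→ gauge.asunit(v: -20, u_from: MiB, u_to: KiB)
·← -20480
·→ gauge.asunit(v: 0, u_from: m, u_to: kg)
·← ToolError: incompatible units
·→ datewheel.pin(d: 1933-01-22)
·← 1933-01-22
·→ gauge.asunit(v: 181, u_from: C, u_to: F)
·← 1789/5
·→ gauge.asunit(v: -6521, u_from: mm, u_to: in)
·← -32605/127
·→ gauge.asunit(v: -79/2, u_from: m, u_to: kg)
·← ToolError: incompatible units
·→ gauge.asunit(v: -53/6, u_from: m, u_to: kg)
·← ToolError: incompatible units
·→ datewheel.gapto(d: 1931-09-12)
·← -498
·→ datewheel.roll(n: -176)
·← 1932-07-30
·→ datewheel.mhop(n: -23)
·← 1930-08-30
·→ datewheel.roll(n: 294)
·← 1931-06-20
·→ datewheel.pin(d: 2151-03-23)
·← 2151-03-23
·→ datewheel.dayname()
·← Tuesday


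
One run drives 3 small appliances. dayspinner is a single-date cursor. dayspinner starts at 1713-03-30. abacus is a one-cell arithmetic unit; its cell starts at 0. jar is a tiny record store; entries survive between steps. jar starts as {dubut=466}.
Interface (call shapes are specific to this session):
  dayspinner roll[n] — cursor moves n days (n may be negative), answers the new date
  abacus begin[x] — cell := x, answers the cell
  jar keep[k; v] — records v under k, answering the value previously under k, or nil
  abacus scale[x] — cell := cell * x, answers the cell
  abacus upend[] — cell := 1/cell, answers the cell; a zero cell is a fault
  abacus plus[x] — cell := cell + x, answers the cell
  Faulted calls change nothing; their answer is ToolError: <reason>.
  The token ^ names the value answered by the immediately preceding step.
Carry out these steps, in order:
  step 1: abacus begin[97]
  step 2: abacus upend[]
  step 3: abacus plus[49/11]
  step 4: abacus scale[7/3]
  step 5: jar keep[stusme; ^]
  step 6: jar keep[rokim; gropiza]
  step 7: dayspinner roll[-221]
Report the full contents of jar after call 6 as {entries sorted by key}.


·→ abacus begin(x: 97)
·← 97
·→ abacus upend()
·← 1/97
·→ abacus plus(x: 49/11)
·← 4764/1067
·→ abacus scale(x: 7/3)
·← 11116/1067
·→ jar keep(k: stusme, v: ^)
·← nil
·→ jar keep(k: rokim, v: gropiza)
·← nil
·→ dayspinner roll(n: -221)
·← 1712-08-21

Answer: {dubut=466, rokim=gropiza, stusme=11116/1067}


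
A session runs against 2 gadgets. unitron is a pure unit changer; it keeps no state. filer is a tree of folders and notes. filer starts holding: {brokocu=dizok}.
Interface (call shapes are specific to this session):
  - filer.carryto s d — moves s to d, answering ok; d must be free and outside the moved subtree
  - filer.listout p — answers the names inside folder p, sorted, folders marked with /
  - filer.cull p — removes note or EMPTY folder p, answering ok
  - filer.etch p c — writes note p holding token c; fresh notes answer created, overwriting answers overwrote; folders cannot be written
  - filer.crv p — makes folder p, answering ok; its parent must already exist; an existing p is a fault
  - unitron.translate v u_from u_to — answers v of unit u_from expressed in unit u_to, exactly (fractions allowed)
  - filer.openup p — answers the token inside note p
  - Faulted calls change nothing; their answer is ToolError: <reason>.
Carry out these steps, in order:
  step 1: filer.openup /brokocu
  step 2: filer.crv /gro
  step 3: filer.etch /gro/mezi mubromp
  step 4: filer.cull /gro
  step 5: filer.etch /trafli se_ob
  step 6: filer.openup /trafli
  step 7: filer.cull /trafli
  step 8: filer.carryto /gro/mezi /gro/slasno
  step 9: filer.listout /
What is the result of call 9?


Answer: [brokocu, gro/]

Derivation:
Do: filer.openup[p=/brokocu]
See: dizok
Do: filer.crv[p=/gro]
See: ok
Do: filer.etch[p=/gro/mezi; c=mubromp]
See: created
Do: filer.cull[p=/gro]
See: ToolError: not empty
Do: filer.etch[p=/trafli; c=se_ob]
See: created
Do: filer.openup[p=/trafli]
See: se_ob
Do: filer.cull[p=/trafli]
See: ok
Do: filer.carryto[s=/gro/mezi; d=/gro/slasno]
See: ok
Do: filer.listout[p=/]
See: [brokocu, gro/]


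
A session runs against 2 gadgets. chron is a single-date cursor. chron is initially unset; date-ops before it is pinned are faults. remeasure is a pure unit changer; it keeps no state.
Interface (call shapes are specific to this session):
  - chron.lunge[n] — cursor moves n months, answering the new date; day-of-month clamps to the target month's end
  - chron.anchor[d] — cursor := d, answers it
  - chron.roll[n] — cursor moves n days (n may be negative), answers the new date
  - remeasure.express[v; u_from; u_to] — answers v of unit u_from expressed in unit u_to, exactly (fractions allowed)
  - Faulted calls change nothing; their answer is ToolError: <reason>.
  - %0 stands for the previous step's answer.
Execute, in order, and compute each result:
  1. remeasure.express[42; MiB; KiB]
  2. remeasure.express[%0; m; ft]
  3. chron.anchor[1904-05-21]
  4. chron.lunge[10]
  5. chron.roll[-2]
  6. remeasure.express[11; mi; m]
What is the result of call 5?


Answer: 1905-03-19

Derivation:
Do: remeasure.express[42; MiB; KiB]
See: 43008
Do: remeasure.express[%0; m; ft]
See: 17920000/127
Do: chron.anchor[1904-05-21]
See: 1904-05-21
Do: chron.lunge[10]
See: 1905-03-21
Do: chron.roll[-2]
See: 1905-03-19
Do: remeasure.express[11; mi; m]
See: 2212848/125


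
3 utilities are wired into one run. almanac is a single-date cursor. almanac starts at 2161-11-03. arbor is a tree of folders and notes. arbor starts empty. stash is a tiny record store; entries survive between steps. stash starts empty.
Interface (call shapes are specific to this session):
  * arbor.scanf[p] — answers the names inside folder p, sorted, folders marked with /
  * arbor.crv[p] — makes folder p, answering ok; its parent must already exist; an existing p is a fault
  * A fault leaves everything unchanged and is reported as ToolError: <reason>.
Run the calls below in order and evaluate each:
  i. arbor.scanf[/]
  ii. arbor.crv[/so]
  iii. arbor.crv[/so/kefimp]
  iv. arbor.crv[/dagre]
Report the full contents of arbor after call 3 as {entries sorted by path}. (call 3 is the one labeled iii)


Answer: {so/, so/kefimp/}

Derivation:
~$ scanf p='/'
= []
~$ crv p='/so'
= ok
~$ crv p='/so/kefimp'
= ok
~$ crv p='/dagre'
= ok


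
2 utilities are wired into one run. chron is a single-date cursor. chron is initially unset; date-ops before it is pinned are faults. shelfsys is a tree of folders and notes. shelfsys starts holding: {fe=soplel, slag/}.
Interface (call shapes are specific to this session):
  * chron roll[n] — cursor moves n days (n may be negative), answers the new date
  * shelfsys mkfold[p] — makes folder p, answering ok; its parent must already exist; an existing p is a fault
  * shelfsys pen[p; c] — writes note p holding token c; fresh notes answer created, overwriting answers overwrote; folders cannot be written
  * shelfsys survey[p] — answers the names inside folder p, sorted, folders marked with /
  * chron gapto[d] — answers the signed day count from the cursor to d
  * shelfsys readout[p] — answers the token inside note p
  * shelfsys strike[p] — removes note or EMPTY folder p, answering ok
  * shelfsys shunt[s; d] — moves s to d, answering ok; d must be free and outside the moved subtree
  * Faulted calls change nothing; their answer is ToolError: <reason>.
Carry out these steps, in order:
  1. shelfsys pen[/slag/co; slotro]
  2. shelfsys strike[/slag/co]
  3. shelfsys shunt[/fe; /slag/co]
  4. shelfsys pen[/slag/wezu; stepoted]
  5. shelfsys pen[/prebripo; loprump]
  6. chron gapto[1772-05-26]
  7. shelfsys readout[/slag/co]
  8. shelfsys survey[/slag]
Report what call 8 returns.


Answer: [co, wezu]

Derivation:
// shelfsys pen(p=/slag/co, c=slotro) ~> created
// shelfsys strike(p=/slag/co) ~> ok
// shelfsys shunt(s=/fe, d=/slag/co) ~> ok
// shelfsys pen(p=/slag/wezu, c=stepoted) ~> created
// shelfsys pen(p=/prebripo, c=loprump) ~> created
// chron gapto(d=1772-05-26) ~> ToolError: no date set
// shelfsys readout(p=/slag/co) ~> soplel
// shelfsys survey(p=/slag) ~> [co, wezu]


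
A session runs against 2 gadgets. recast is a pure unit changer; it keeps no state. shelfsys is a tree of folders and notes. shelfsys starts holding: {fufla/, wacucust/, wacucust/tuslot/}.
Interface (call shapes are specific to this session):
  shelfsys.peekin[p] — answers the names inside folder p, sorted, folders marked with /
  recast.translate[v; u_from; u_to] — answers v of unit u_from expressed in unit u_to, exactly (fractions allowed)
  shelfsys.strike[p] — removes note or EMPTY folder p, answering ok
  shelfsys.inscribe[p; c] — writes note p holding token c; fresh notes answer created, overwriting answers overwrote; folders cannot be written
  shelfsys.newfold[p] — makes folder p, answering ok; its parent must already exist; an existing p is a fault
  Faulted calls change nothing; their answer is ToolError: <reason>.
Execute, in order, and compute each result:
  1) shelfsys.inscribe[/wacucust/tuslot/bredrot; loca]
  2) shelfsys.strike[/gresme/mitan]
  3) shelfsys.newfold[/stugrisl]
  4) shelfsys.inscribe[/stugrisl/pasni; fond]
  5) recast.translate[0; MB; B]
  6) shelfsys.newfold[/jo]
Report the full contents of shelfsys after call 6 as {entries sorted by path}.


Answer: {fufla/, jo/, stugrisl/, stugrisl/pasni=fond, wacucust/, wacucust/tuslot/, wacucust/tuslot/bredrot=loca}

Derivation:
;; 1. inscribe(p→/wacucust/tuslot/bredrot, c→loca) -> created
;; 2. strike(p→/gresme/mitan) -> ToolError: not found
;; 3. newfold(p→/stugrisl) -> ok
;; 4. inscribe(p→/stugrisl/pasni, c→fond) -> created
;; 5. translate(v→0, u_from→MB, u_to→B) -> 0
;; 6. newfold(p→/jo) -> ok
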